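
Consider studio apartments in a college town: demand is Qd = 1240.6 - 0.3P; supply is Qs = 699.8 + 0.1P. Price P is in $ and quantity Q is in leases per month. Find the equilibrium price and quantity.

Set Qd = Qs: 1240.6 - 0.3P = 699.8 + 0.1P, so 540.8 = 0.4P and P* = 1352.
From the demand curve, Q* = 1240.6 - 0.3(1352) = 835.

P* = 1352, Q* = 835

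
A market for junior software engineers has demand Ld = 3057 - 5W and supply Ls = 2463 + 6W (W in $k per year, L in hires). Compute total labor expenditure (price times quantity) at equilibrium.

Equating demand and supply, 3057 - 5W = 2463 + 6W gives 11W = 594, so W* = 54.
Plugging W* into demand: L* = 3057 - 5(54) = 2787.
Total labor expenditure = W* × L* = 54 × 2787 = 150498.

Total labor expenditure = 150498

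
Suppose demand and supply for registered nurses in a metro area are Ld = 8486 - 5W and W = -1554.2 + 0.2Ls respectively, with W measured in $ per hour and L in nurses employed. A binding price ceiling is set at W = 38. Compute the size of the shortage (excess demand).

Shortage = 335

Rewriting in direct form: Ls = 7771 + 5W.
With W fixed at 38, quantity demanded is 8296 and quantity supplied is 7961.
Shortage = Ld - Ls = 8296 - 7961 = 335.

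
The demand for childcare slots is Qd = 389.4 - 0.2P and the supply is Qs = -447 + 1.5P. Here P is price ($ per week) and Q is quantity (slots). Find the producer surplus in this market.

Producer surplus = 28227

At equilibrium Qd = Qs, so 389.4 - 0.2P = -447 + 1.5P; collecting terms, 836.4 = 1.7P and P* = 492.
Then Q* = 389.4 - 0.2(492) = 291.
Supply choke price (Qs = 0): P = 298. Producer surplus = ½ × (492 - 298) × 291 = 28227.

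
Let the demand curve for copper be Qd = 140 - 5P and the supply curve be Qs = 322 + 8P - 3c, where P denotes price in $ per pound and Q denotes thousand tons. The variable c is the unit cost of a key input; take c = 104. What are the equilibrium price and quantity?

With c = 104, supply is Qs = 10 + 8P.
Equating demand and supply, 140 - 5P = 10 + 8P gives 13P = 130, so P* = 10.
From the demand curve, Q* = 140 - 5(10) = 90.

P* = 10, Q* = 90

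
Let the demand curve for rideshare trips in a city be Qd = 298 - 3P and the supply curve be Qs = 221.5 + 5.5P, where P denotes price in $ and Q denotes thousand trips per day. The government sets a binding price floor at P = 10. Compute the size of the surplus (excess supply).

Surplus = 8.5

At P = 10: Qd = 268 and Qs = 276.5.
Surplus = Qs - Qd = 276.5 - 268 = 8.5.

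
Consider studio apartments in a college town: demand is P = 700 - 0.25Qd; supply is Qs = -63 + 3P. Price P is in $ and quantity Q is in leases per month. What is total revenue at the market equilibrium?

Total revenue = 476076

Rewriting in direct form: Qd = 2800 - 4P.
At equilibrium Qd = Qs, so 2800 - 4P = -63 + 3P; collecting terms, 2863 = 7P and P* = 409.
Plugging P* into demand: Q* = 2800 - 4(409) = 1164.
Total revenue = P* × Q* = 409 × 1164 = 476076.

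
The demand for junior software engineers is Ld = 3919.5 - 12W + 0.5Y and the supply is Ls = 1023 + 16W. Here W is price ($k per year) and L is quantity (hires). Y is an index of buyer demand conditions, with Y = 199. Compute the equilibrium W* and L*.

With Y = 199, demand is Ld = 4019 - 12W.
Equating demand and supply, 4019 - 12W = 1023 + 16W gives 28W = 2996, so W* = 107.
Substitute back: L* = 4019 - 12(107) = 2735.

W* = 107, L* = 2735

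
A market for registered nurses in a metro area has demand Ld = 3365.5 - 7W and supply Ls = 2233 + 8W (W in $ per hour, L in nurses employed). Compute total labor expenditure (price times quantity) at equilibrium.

Total labor expenditure = 214193.5

Equating demand and supply, 3365.5 - 7W = 2233 + 8W gives 15W = 1132.5, so W* = 75.5.
Then L* = 3365.5 - 7(75.5) = 2837.
Total labor expenditure = W* × L* = 75.5 × 2837 = 214193.5.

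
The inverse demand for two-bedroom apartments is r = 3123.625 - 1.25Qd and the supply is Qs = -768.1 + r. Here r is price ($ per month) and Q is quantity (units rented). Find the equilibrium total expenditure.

Solving each curve for Q: Qd = 2498.9 - 0.8r.
Set Qd = Qs: 2498.9 - 0.8r = -768.1 + r, so 3267 = 1.8r and r* = 1815.
From the demand curve, Q* = 2498.9 - 0.8(1815) = 1046.9.
Total expenditure = r* × Q* = 1815 × 1046.9 = 1900123.5.

Total expenditure = 1900123.5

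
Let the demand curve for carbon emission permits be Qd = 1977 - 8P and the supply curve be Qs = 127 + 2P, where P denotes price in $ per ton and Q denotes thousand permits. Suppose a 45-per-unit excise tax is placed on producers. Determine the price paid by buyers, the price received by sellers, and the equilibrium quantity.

With a tax of 45 on producers, they supply based on the net price P_s = P_b - 45, so Qs = 37 + 2P_b.
Market clearing requires 1977 - 8P_b = 37 + 2P_b; hence 1940 = 10P_b and P_b = 194.
So P_s = 149 and the quantity traded is Q = 1977 - 8(194) = 425.

P_b = 194, P_s = 149, Q = 425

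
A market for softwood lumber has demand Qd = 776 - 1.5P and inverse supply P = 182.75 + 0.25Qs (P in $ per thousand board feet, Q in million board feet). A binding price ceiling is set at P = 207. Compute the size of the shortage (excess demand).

Rewriting in direct form: Qs = -731 + 4P.
With P fixed at 207, quantity demanded is 465.5 and quantity supplied is 97.
Shortage = Qd - Qs = 465.5 - 97 = 368.5.

Shortage = 368.5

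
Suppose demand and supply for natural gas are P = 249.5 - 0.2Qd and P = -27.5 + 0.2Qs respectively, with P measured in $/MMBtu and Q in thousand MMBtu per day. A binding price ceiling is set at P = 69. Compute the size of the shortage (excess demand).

Solving each curve for Q: Qd = 1247.5 - 5P and Qs = 137.5 + 5P.
Evaluating both curves at the ceiling price 69 gives Qd = 902.5, Qs = 482.5.
Shortage = Qd - Qs = 902.5 - 482.5 = 420.

Shortage = 420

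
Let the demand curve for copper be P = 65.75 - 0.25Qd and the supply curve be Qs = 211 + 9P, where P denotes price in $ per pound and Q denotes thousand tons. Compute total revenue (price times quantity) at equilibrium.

Solving each curve for Q: Qd = 263 - 4P.
At equilibrium Qd = Qs, so 263 - 4P = 211 + 9P; collecting terms, 52 = 13P and P* = 4.
Substitute back: Q* = 263 - 4(4) = 247.
Total revenue = P* × Q* = 4 × 247 = 988.

Total revenue = 988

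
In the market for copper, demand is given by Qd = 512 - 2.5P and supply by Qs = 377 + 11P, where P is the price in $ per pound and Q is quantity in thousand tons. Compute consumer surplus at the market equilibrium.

Set Qd = Qs: 512 - 2.5P = 377 + 11P, so 135 = 13.5P and P* = 10.
From the demand curve, Q* = 512 - 2.5(10) = 487.
Demand choke price (Qd = 0): P = 512/2.5 = 204.8. Consumer surplus = ½ × (204.8 - 10) × 487 = 47433.8.

Consumer surplus = 47433.8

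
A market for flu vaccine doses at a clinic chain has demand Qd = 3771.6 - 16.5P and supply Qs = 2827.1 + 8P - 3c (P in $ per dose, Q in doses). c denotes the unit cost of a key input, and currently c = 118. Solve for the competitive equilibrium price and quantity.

With c = 118, supply is Qs = 2473.1 + 8P.
Equating demand and supply, 3771.6 - 16.5P = 2473.1 + 8P gives 24.5P = 1298.5, so P* = 53.
From the demand curve, Q* = 3771.6 - 16.5(53) = 2897.1.

P* = 53, Q* = 2897.1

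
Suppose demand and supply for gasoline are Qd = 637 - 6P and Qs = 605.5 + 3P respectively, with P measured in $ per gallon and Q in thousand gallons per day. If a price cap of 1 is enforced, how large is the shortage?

Shortage = 22.5

At P = 1: Qd = 631 and Qs = 608.5.
Shortage = Qd - Qs = 631 - 608.5 = 22.5.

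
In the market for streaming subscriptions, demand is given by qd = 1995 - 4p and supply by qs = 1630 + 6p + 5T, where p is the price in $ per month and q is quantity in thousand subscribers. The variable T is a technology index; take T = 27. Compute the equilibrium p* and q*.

p* = 23, q* = 1903

With T = 27, supply is qs = 1765 + 6p.
Equating demand and supply, 1995 - 4p = 1765 + 6p gives 10p = 230, so p* = 23.
Plugging p* into demand: q* = 1995 - 4(23) = 1903.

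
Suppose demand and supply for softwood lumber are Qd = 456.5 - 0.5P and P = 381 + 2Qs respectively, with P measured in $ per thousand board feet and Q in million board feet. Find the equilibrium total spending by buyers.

Total spending by buyers = 86051

Inverting to quantity form: Qs = -190.5 + 0.5P.
The market clears where 456.5 - 0.5P = -190.5 + 0.5P. Rearranging, P = 647, hence P* = 647.
Then Q* = 456.5 - 0.5(647) = 133.
Total spending by buyers = P* × Q* = 647 × 133 = 86051.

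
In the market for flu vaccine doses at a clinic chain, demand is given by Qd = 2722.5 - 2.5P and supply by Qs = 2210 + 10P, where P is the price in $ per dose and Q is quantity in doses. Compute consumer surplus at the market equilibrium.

Consumer surplus = 1372880

Equating demand and supply, 2722.5 - 2.5P = 2210 + 10P gives 12.5P = 512.5, so P* = 41.
Plugging P* into demand: Q* = 2722.5 - 2.5(41) = 2620.
Demand choke price (Qd = 0): P = 2722.5/2.5 = 1089. Consumer surplus = ½ × (1089 - 41) × 2620 = 1372880.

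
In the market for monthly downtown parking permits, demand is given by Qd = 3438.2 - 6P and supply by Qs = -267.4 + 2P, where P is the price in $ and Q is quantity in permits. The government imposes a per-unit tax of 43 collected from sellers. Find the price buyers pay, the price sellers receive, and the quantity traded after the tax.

P_b = 473.95, P_s = 430.95, Q = 594.5

Sellers keep P_s = P_b - 43 per unit, so supply in terms of the buyer price is Qs = -353.4 + 2P_b.
Set Qd = Qs: 3438.2 - 6P_b = -353.4 + 2P_b, so 3791.6 = 8P_b and P_b = 473.95.
So P_s = 430.95 and the quantity traded is Q = 3438.2 - 6(473.95) = 594.5.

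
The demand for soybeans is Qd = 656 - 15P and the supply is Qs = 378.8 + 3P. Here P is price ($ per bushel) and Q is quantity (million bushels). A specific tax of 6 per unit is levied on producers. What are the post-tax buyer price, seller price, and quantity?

Producers keep P_s = P_b - 6 per unit, so supply in terms of the buyer price is Qs = 360.8 + 3P_b.
Set Qd = Qs: 656 - 15P_b = 360.8 + 3P_b, so 295.2 = 18P_b and P_b = 16.4.
Then P_s = 16.4 - 6 = 10.4 and Q = 656 - 15(16.4) = 410.

P_b = 16.4, P_s = 10.4, Q = 410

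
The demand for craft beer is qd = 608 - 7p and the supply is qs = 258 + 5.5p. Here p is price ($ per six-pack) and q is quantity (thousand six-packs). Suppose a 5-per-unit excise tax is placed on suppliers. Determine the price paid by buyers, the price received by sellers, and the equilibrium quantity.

p_b = 30.2, p_s = 25.2, q = 396.6

The tax drives a wedge p_b - p_s = 5. Substituting p_s = p_b - 5 into supply: qs = 230.5 + 5.5p_b.
Equate demand and the shifted supply: 608 - 7p_b = 230.5 + 5.5p_b, giving 12.5p_b = 377.5, so p_b = 30.2.
Then p_s = 30.2 - 5 = 25.2 and q = 608 - 7(30.2) = 396.6.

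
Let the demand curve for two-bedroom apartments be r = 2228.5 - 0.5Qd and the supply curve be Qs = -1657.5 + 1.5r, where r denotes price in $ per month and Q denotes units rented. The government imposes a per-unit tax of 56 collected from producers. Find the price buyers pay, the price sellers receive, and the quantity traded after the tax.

Inverting to quantity form: Qd = 4457 - 2r.
With a tax of 56 on producers, they supply based on the net price r_s = r_b - 56, so Qs = -1741.5 + 1.5r_b.
Set Qd = Qs: 4457 - 2r_b = -1741.5 + 1.5r_b, so 6198.5 = 3.5r_b and r_b = 1771.
Then r_s = 1771 - 56 = 1715 and Q = 4457 - 2(1771) = 915.

r_b = 1771, r_s = 1715, Q = 915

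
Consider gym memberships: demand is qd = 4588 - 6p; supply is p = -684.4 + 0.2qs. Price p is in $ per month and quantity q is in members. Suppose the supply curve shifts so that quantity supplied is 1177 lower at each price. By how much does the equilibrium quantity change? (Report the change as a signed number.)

In direct form, qs = 3422 + 5p.
At equilibrium qd = qs, so 4588 - 6p = 3422 + 5p; collecting terms, 1166 = 11p and p* = 106.
Then q* = 4588 - 6(106) = 3952.
After the shift, supply is qs = 2245 + 5p.
New equilibrium: 2343 = 11p, so p = 213 and q = 3310.
Δq = 3310 - 3952 = -642.

Δq = -642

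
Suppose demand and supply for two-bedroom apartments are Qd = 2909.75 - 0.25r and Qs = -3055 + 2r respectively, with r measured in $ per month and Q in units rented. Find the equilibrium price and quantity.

Equating demand and supply, 2909.75 - 0.25r = -3055 + 2r gives 2.25r = 5964.75, so r* = 2651.
Plugging r* into demand: Q* = 2909.75 - 0.25(2651) = 2247.

r* = 2651, Q* = 2247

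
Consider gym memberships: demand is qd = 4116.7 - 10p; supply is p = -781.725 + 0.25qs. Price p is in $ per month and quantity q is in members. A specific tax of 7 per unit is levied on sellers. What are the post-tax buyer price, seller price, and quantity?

Solving each curve for q: qs = 3126.9 + 4p.
With a tax of 7 on sellers, they supply based on the net price p_s = p_b - 7, so qs = 3098.9 + 4p_b.
Market clearing requires 4116.7 - 10p_b = 3098.9 + 4p_b; hence 1017.8 = 14p_b and p_b = 72.7.
Then p_s = 72.7 - 7 = 65.7 and q = 4116.7 - 10(72.7) = 3389.7.

p_b = 72.7, p_s = 65.7, q = 3389.7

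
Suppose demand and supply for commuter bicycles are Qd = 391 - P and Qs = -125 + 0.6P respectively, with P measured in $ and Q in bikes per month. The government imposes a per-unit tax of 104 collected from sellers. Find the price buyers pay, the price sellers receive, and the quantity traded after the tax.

The tax drives a wedge P_b - P_s = 104. Substituting P_s = P_b - 104 into supply: Qs = -187.4 + 0.6P_b.
Set Qd = Qs: 391 - P_b = -187.4 + 0.6P_b, so 578.4 = 1.6P_b and P_b = 361.5.
Then P_s = 361.5 - 104 = 257.5 and Q = 391 - 361.5 = 29.5.

P_b = 361.5, P_s = 257.5, Q = 29.5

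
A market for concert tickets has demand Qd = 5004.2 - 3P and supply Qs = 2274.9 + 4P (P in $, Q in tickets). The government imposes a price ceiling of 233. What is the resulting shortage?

Shortage = 1098.3

Evaluating both curves at the ceiling price 233 gives Qd = 4305.2, Qs = 3206.9.
Shortage = Qd - Qs = 4305.2 - 3206.9 = 1098.3.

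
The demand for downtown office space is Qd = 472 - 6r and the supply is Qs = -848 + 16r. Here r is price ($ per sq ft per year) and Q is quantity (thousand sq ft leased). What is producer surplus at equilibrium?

Producer surplus = 392

Equating demand and supply, 472 - 6r = -848 + 16r gives 22r = 1320, so r* = 60.
Then Q* = 472 - 6(60) = 112.
Supply choke price (Qs = 0): r = 53. Producer surplus = ½ × (60 - 53) × 112 = 392.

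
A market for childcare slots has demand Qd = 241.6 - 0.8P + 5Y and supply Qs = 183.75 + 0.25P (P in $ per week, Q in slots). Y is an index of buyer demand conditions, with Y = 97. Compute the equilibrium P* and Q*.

P* = 517, Q* = 313

With Y = 97, demand is Qd = 726.6 - 0.8P.
The market clears where 726.6 - 0.8P = 183.75 + 0.25P. Rearranging, 1.05P = 542.85, hence P* = 517.
Plugging P* into demand: Q* = 726.6 - 0.8(517) = 313.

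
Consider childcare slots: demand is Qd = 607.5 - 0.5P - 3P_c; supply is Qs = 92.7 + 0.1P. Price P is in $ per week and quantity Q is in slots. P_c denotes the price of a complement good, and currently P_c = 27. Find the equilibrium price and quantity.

P* = 723, Q* = 165

With P_c = 27, demand is Qd = 526.5 - 0.5P.
The market clears where 526.5 - 0.5P = 92.7 + 0.1P. Rearranging, 0.6P = 433.8, hence P* = 723.
From the demand curve, Q* = 526.5 - 0.5(723) = 165.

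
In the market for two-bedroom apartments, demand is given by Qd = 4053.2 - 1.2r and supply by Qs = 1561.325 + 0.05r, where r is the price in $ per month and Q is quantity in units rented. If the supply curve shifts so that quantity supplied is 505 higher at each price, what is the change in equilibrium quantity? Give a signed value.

ΔQ = 484.8

The market clears where 4053.2 - 1.2r = 1561.325 + 0.05r. Rearranging, 1.25r = 2491.875, hence r* = 1993.5.
Then Q* = 4053.2 - 1.2(1993.5) = 1661.
After the shift, supply is Qs = 2066.325 + 0.05r.
Re-solving, 1.25r = 1986.875 gives r = 1589.5 and Q = 2145.8.
ΔQ = 2145.8 - 1661 = 484.8.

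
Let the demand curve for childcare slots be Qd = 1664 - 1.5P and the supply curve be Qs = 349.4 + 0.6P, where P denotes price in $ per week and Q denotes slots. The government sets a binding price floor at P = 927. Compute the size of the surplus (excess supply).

With P fixed at 927, quantity demanded is 273.5 and quantity supplied is 905.6.
Surplus = Qs - Qd = 905.6 - 273.5 = 632.1.

Surplus = 632.1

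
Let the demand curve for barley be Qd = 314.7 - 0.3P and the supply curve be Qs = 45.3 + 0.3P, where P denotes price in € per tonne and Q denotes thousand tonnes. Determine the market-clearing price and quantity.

Equating demand and supply, 314.7 - 0.3P = 45.3 + 0.3P gives 0.6P = 269.4, so P* = 449.
Substitute back: Q* = 314.7 - 0.3(449) = 180.

P* = 449, Q* = 180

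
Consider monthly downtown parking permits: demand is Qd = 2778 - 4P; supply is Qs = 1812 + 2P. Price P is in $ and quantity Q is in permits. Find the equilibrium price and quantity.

Set Qd = Qs: 2778 - 4P = 1812 + 2P, so 966 = 6P and P* = 161.
Then Q* = 2778 - 4(161) = 2134.

P* = 161, Q* = 2134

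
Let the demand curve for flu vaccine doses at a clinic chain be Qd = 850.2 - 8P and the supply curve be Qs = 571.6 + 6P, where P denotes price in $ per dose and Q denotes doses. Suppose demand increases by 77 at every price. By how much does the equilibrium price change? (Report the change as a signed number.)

ΔP = 5.5

The market clears where 850.2 - 8P = 571.6 + 6P. Rearranging, 14P = 278.6, hence P* = 19.9.
Plugging P* into demand: Q* = 850.2 - 8(19.9) = 691.
After the shift, demand is Qd = 927.2 - 8P.
New equilibrium: 355.6 = 14P, so P = 25.4 and Q = 724.
ΔP = 25.4 - 19.9 = 5.5.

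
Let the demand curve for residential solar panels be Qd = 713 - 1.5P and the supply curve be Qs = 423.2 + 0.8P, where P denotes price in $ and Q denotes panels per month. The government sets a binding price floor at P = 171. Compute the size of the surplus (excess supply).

Surplus = 103.5

With P fixed at 171, quantity demanded is 456.5 and quantity supplied is 560.
Surplus = Qs - Qd = 560 - 456.5 = 103.5.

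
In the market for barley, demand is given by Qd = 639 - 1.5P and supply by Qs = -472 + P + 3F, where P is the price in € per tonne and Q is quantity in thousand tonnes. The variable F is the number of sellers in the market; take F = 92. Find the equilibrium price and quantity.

P* = 334, Q* = 138

With F = 92, supply is Qs = -196 + P.
Set Qd = Qs: 639 - 1.5P = -196 + P, so 835 = 2.5P and P* = 334.
Then Q* = 639 - 1.5(334) = 138.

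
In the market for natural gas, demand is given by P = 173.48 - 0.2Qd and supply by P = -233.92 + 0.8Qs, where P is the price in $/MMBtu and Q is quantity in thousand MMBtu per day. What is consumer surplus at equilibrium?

Consumer surplus = 16597.476

Rewriting in direct form: Qd = 867.4 - 5P and Qs = 292.4 + 1.25P.
At equilibrium Qd = Qs, so 867.4 - 5P = 292.4 + 1.25P; collecting terms, 575 = 6.25P and P* = 92.
Substitute back: Q* = 867.4 - 5(92) = 407.4.
Demand choke price (Qd = 0): P = 867.4/5 = 173.48. Consumer surplus = ½ × (173.48 - 92) × 407.4 = 16597.476.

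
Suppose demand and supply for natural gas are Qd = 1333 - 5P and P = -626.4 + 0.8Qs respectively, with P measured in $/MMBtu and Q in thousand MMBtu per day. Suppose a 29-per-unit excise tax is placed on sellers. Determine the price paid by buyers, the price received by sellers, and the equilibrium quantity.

Solving each curve for Q: Qs = 783 + 1.25P.
The tax drives a wedge P_b - P_s = 29. Substituting P_s = P_b - 29 into supply: Qs = 746.75 + 1.25P_b.
Set Qd = Qs: 1333 - 5P_b = 746.75 + 1.25P_b, so 586.25 = 6.25P_b and P_b = 93.8.
Then P_s = 93.8 - 29 = 64.8 and Q = 1333 - 5(93.8) = 864.

P_b = 93.8, P_s = 64.8, Q = 864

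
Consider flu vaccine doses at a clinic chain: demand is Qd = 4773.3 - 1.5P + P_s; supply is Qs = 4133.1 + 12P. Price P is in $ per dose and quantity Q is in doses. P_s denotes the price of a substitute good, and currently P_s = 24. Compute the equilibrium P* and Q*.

P* = 49.2, Q* = 4723.5

With P_s = 24, demand is Qd = 4797.3 - 1.5P.
Set Qd = Qs: 4797.3 - 1.5P = 4133.1 + 12P, so 664.2 = 13.5P and P* = 49.2.
Substitute back: Q* = 4797.3 - 1.5(49.2) = 4723.5.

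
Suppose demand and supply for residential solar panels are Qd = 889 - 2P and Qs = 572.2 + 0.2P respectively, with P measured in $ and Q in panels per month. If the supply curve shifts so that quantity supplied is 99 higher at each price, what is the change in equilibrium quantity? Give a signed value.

ΔQ = 90

The market clears where 889 - 2P = 572.2 + 0.2P. Rearranging, 2.2P = 316.8, hence P* = 144.
Then Q* = 889 - 2(144) = 601.
After the shift, supply is Qs = 671.2 + 0.2P.
Re-solving, 2.2P = 217.8 gives P = 99 and Q = 691.
ΔQ = 691 - 601 = 90.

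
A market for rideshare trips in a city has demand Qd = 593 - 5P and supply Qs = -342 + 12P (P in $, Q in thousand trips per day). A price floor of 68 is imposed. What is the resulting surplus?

Surplus = 221

With P fixed at 68, quantity demanded is 253 and quantity supplied is 474.
Surplus = Qs - Qd = 474 - 253 = 221.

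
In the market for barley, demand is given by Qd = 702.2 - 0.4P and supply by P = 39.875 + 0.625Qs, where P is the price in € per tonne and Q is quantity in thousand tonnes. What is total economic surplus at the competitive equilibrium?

Solving each curve for Q: Qs = -63.8 + 1.6P.
Equating demand and supply, 702.2 - 0.4P = -63.8 + 1.6P gives 2P = 766, so P* = 383.
From the demand curve, Q* = 702.2 - 0.4(383) = 549.
Demand choke price = 1755.5; supply choke price = 39.875. CS = ½(1755.5 - 383)(549) = 376751.25; PS = ½(383 - 39.875)(549) = 94187.8125. Total surplus = 470939.0625.

Total surplus = 470939.0625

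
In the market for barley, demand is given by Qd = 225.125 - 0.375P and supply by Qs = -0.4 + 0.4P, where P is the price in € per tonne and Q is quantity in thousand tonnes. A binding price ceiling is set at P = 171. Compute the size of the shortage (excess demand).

At P = 171: Qd = 161 and Qs = 68.
Shortage = Qd - Qs = 161 - 68 = 93.

Shortage = 93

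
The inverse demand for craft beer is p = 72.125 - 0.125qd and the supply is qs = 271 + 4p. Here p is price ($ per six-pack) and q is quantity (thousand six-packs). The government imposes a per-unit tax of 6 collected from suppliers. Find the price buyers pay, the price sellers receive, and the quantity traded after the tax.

Rewriting in direct form: qd = 577 - 8p.
Suppliers keep p_s = p_b - 6 per unit, so supply in terms of the buyer price is qs = 247 + 4p_b.
Equate demand and the shifted supply: 577 - 8p_b = 247 + 4p_b, giving 12p_b = 330, so p_b = 27.5.
So p_s = 21.5 and the quantity traded is q = 577 - 8(27.5) = 357.

p_b = 27.5, p_s = 21.5, q = 357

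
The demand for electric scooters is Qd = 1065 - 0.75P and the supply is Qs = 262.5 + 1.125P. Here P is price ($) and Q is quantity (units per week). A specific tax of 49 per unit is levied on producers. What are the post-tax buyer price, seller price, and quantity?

P_b = 457.4, P_s = 408.4, Q = 721.95

The tax drives a wedge P_b - P_s = 49. Substituting P_s = P_b - 49 into supply: Qs = 207.375 + 1.125P_b.
Market clearing requires 1065 - 0.75P_b = 207.375 + 1.125P_b; hence 857.625 = 1.875P_b and P_b = 457.4.
So P_s = 408.4 and the quantity traded is Q = 1065 - 0.75(457.4) = 721.95.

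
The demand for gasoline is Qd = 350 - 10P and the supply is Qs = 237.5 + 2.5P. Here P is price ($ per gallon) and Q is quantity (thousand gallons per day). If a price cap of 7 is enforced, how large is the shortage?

Evaluating both curves at the ceiling price 7 gives Qd = 280, Qs = 255.
Shortage = Qd - Qs = 280 - 255 = 25.

Shortage = 25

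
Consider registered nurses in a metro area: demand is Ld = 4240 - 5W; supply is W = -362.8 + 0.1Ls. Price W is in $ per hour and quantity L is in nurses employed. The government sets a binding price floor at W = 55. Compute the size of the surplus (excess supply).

Rewriting in direct form: Ls = 3628 + 10W.
With W fixed at 55, quantity demanded is 3965 and quantity supplied is 4178.
Surplus = Ls - Ld = 4178 - 3965 = 213.

Surplus = 213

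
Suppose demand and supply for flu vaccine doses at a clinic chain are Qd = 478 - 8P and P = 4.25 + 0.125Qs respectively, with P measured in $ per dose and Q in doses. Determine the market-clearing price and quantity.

Solving each curve for Q: Qs = -34 + 8P.
The market clears where 478 - 8P = -34 + 8P. Rearranging, 16P = 512, hence P* = 32.
Then Q* = 478 - 8(32) = 222.

P* = 32, Q* = 222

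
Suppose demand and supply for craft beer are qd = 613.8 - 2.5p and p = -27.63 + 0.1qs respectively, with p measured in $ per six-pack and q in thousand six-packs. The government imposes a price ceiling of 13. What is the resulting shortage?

In direct form, qs = 276.3 + 10p.
Evaluating both curves at the ceiling price 13 gives qd = 581.3, qs = 406.3.
Shortage = qd - qs = 581.3 - 406.3 = 175.

Shortage = 175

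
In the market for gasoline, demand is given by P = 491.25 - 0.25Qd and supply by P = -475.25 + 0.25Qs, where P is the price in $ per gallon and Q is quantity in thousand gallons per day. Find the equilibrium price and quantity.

P* = 8, Q* = 1933

Inverting to quantity form: Qd = 1965 - 4P and Qs = 1901 + 4P.
At equilibrium Qd = Qs, so 1965 - 4P = 1901 + 4P; collecting terms, 64 = 8P and P* = 8.
From the demand curve, Q* = 1965 - 4(8) = 1933.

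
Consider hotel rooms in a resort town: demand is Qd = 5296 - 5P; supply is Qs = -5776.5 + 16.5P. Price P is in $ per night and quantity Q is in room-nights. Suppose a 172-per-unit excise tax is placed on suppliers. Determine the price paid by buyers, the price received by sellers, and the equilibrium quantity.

Suppliers keep P_s = P_b - 172 per unit, so supply in terms of the buyer price is Qs = -8614.5 + 16.5P_b.
Equate demand and the shifted supply: 5296 - 5P_b = -8614.5 + 16.5P_b, giving 21.5P_b = 13910.5, so P_b = 647.
So P_s = 475 and the quantity traded is Q = 5296 - 5(647) = 2061.

P_b = 647, P_s = 475, Q = 2061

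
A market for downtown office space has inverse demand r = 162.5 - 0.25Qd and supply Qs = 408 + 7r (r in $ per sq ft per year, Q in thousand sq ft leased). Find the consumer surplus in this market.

Consumer surplus = 39480.5

Solving each curve for Q: Qd = 650 - 4r.
Equating demand and supply, 650 - 4r = 408 + 7r gives 11r = 242, so r* = 22.
Substitute back: Q* = 650 - 4(22) = 562.
Demand choke price (Qd = 0): r = 650/4 = 162.5. Consumer surplus = ½ × (162.5 - 22) × 562 = 39480.5.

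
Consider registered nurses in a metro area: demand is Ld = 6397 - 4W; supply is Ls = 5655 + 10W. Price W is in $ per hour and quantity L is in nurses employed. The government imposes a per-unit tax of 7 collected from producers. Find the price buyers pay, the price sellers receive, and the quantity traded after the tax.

With a tax of 7 on producers, they supply based on the net price W_s = W_b - 7, so Ls = 5585 + 10W_b.
Set Ld = Ls: 6397 - 4W_b = 5585 + 10W_b, so 812 = 14W_b and W_b = 58.
Then W_s = 58 - 7 = 51 and L = 6397 - 4(58) = 6165.

W_b = 58, W_s = 51, L = 6165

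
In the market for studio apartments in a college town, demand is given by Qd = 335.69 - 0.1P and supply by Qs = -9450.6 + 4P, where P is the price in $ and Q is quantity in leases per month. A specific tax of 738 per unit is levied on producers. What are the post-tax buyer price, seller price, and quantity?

The tax drives a wedge P_b - P_s = 738. Substituting P_s = P_b - 738 into supply: Qs = -12402.6 + 4P_b.
Market clearing requires 335.69 - 0.1P_b = -12402.6 + 4P_b; hence 12738.29 = 4.1P_b and P_b = 3106.9.
So P_s = 2368.9 and the quantity traded is Q = 335.69 - 0.1(3106.9) = 25.

P_b = 3106.9, P_s = 2368.9, Q = 25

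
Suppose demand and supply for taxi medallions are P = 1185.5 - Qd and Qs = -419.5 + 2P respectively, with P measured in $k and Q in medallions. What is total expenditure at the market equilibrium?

In direct form, Qd = 1185.5 - P.
Set Qd = Qs: 1185.5 - P = -419.5 + 2P, so 1605 = 3P and P* = 535.
From the demand curve, Q* = 1185.5 - 535 = 650.5.
Total expenditure = P* × Q* = 535 × 650.5 = 348017.5.

Total expenditure = 348017.5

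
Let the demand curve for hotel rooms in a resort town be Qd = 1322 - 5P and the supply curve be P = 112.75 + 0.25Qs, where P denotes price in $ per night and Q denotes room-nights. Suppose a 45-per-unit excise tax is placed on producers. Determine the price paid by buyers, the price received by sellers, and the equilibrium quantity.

P_b = 217, P_s = 172, Q = 237

In direct form, Qs = -451 + 4P.
The tax drives a wedge P_b - P_s = 45. Substituting P_s = P_b - 45 into supply: Qs = -631 + 4P_b.
Set Qd = Qs: 1322 - 5P_b = -631 + 4P_b, so 1953 = 9P_b and P_b = 217.
So P_s = 172 and the quantity traded is Q = 1322 - 5(217) = 237.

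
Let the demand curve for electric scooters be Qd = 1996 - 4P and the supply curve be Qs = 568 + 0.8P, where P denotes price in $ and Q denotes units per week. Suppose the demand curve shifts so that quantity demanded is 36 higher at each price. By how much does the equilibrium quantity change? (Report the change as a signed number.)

At equilibrium Qd = Qs, so 1996 - 4P = 568 + 0.8P; collecting terms, 1428 = 4.8P and P* = 297.5.
Then Q* = 1996 - 4(297.5) = 806.
After the shift, demand is Qd = 2032 - 4P.
Re-solving, 4.8P = 1464 gives P = 305 and Q = 812.
ΔQ = 812 - 806 = 6.

ΔQ = 6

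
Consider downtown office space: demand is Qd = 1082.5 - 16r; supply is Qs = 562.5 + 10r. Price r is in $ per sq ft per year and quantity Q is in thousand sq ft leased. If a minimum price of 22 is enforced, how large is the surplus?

Surplus = 52

Evaluating both curves at the floor price 22 gives Qd = 730.5, Qs = 782.5.
Surplus = Qs - Qd = 782.5 - 730.5 = 52.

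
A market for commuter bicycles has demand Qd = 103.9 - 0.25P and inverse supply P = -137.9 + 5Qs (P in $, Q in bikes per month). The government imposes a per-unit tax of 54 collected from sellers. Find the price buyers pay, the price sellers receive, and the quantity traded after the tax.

P_b = 193.6, P_s = 139.6, Q = 55.5

Solving each curve for Q: Qs = 27.58 + 0.2P.
Sellers keep P_s = P_b - 54 per unit, so supply in terms of the buyer price is Qs = 16.78 + 0.2P_b.
Equate demand and the shifted supply: 103.9 - 0.25P_b = 16.78 + 0.2P_b, giving 0.45P_b = 87.12, so P_b = 193.6.
So P_s = 139.6 and the quantity traded is Q = 103.9 - 0.25(193.6) = 55.5.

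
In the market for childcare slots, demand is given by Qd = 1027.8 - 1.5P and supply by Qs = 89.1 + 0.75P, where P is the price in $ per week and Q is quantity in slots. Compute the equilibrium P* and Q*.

P* = 417.2, Q* = 402

Equating demand and supply, 1027.8 - 1.5P = 89.1 + 0.75P gives 2.25P = 938.7, so P* = 417.2.
Then Q* = 1027.8 - 1.5(417.2) = 402.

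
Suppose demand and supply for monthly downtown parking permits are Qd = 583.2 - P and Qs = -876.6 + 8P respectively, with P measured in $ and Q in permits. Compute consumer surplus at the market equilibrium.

Consumer surplus = 88620.5

At equilibrium Qd = Qs, so 583.2 - P = -876.6 + 8P; collecting terms, 1459.8 = 9P and P* = 162.2.
Substitute back: Q* = 583.2 - 162.2 = 421.
Demand choke price (Qd = 0): P = 583.2. Consumer surplus = ½ × (583.2 - 162.2) × 421 = 88620.5.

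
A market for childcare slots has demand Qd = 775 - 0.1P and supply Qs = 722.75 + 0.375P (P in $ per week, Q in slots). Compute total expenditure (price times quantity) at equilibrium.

Total expenditure = 84040

At equilibrium Qd = Qs, so 775 - 0.1P = 722.75 + 0.375P; collecting terms, 52.25 = 0.475P and P* = 110.
Substitute back: Q* = 775 - 0.1(110) = 764.
Total expenditure = P* × Q* = 110 × 764 = 84040.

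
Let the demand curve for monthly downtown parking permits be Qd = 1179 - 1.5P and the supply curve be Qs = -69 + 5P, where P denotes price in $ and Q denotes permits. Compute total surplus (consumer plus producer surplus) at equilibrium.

At equilibrium Qd = Qs, so 1179 - 1.5P = -69 + 5P; collecting terms, 1248 = 6.5P and P* = 192.
Substitute back: Q* = 1179 - 1.5(192) = 891.
Demand choke price = 786; supply choke price = 13.8. CS = ½(786 - 192)(891) = 264627; PS = ½(192 - 13.8)(891) = 79388.1. Total surplus = 344015.1.

Total surplus = 344015.1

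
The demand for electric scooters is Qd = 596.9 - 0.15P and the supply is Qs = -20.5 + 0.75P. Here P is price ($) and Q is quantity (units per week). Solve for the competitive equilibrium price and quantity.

Equating demand and supply, 596.9 - 0.15P = -20.5 + 0.75P gives 0.9P = 617.4, so P* = 686.
Substitute back: Q* = 596.9 - 0.15(686) = 494.

P* = 686, Q* = 494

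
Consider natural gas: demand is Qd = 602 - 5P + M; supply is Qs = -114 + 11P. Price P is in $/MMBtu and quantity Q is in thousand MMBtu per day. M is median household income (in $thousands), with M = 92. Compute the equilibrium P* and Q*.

With M = 92, demand is Qd = 694 - 5P.
At equilibrium Qd = Qs, so 694 - 5P = -114 + 11P; collecting terms, 808 = 16P and P* = 50.5.
Plugging P* into demand: Q* = 694 - 5(50.5) = 441.5.

P* = 50.5, Q* = 441.5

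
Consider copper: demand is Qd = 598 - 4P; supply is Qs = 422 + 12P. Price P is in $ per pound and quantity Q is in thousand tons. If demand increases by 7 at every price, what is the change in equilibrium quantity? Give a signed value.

At equilibrium Qd = Qs, so 598 - 4P = 422 + 12P; collecting terms, 176 = 16P and P* = 11.
Then Q* = 598 - 4(11) = 554.
After the shift, demand is Qd = 605 - 4P.
The new intersection has 183 = 16P, i.e. P = 11.4375, Q = 559.25.
ΔQ = 559.25 - 554 = 5.25.

ΔQ = 5.25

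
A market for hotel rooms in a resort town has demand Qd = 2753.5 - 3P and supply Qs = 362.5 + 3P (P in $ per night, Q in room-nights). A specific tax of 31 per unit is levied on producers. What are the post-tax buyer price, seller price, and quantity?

Producers keep P_s = P_b - 31 per unit, so supply in terms of the buyer price is Qs = 269.5 + 3P_b.
Set Qd = Qs: 2753.5 - 3P_b = 269.5 + 3P_b, so 2484 = 6P_b and P_b = 414.
Then P_s = 414 - 31 = 383 and Q = 2753.5 - 3(414) = 1511.5.

P_b = 414, P_s = 383, Q = 1511.5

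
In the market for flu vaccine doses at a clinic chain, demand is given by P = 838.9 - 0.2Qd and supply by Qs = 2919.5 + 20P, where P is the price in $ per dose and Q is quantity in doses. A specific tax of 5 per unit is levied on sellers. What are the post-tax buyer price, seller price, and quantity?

P_b = 55, P_s = 50, Q = 3919.5

Rewriting in direct form: Qd = 4194.5 - 5P.
The tax drives a wedge P_b - P_s = 5. Substituting P_s = P_b - 5 into supply: Qs = 2819.5 + 20P_b.
Market clearing requires 4194.5 - 5P_b = 2819.5 + 20P_b; hence 1375 = 25P_b and P_b = 55.
So P_s = 50 and the quantity traded is Q = 4194.5 - 5(55) = 3919.5.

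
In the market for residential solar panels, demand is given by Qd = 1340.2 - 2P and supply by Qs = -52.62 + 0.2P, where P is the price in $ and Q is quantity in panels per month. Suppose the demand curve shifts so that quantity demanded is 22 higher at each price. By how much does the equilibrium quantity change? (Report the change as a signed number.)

ΔQ = 2

The market clears where 1340.2 - 2P = -52.62 + 0.2P. Rearranging, 2.2P = 1392.82, hence P* = 633.1.
Plugging P* into demand: Q* = 1340.2 - 2(633.1) = 74.
After the shift, demand is Qd = 1362.2 - 2P.
Re-solving, 2.2P = 1414.82 gives P = 643.1 and Q = 76.
ΔQ = 76 - 74 = 2.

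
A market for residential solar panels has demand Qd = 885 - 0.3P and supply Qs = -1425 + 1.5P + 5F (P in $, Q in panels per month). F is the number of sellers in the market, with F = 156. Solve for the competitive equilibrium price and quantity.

With F = 156, supply is Qs = -645 + 1.5P.
Set Qd = Qs: 885 - 0.3P = -645 + 1.5P, so 1530 = 1.8P and P* = 850.
Then Q* = 885 - 0.3(850) = 630.

P* = 850, Q* = 630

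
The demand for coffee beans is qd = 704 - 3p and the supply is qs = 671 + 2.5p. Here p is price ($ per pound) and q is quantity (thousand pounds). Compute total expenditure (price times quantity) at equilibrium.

Set qd = qs: 704 - 3p = 671 + 2.5p, so 33 = 5.5p and p* = 6.
Plugging p* into demand: q* = 704 - 3(6) = 686.
Total expenditure = p* × q* = 6 × 686 = 4116.

Total expenditure = 4116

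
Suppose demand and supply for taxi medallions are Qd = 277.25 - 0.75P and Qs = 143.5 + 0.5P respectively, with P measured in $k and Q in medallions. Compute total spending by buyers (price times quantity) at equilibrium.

At equilibrium Qd = Qs, so 277.25 - 0.75P = 143.5 + 0.5P; collecting terms, 133.75 = 1.25P and P* = 107.
Substitute back: Q* = 277.25 - 0.75(107) = 197.
Total spending by buyers = P* × Q* = 107 × 197 = 21079.

Total spending by buyers = 21079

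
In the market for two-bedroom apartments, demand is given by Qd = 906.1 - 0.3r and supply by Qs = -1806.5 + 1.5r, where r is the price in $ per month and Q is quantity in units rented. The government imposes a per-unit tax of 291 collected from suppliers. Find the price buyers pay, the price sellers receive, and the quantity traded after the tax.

The tax drives a wedge r_b - r_s = 291. Substituting r_s = r_b - 291 into supply: Qs = -2243 + 1.5r_b.
Market clearing requires 906.1 - 0.3r_b = -2243 + 1.5r_b; hence 3149.1 = 1.8r_b and r_b = 1749.5.
Then r_s = 1749.5 - 291 = 1458.5 and Q = 906.1 - 0.3(1749.5) = 381.25.

r_b = 1749.5, r_s = 1458.5, Q = 381.25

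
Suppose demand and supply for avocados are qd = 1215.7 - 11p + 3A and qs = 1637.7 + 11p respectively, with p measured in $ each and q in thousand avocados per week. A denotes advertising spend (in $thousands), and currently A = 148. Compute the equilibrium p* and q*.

With A = 148, demand is qd = 1659.7 - 11p.
Set qd = qs: 1659.7 - 11p = 1637.7 + 11p, so 22 = 22p and p* = 1.
From the demand curve, q* = 1659.7 - 11(1) = 1648.7.

p* = 1, q* = 1648.7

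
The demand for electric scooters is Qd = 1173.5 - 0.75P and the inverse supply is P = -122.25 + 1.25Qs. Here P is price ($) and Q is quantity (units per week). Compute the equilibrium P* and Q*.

Inverting to quantity form: Qs = 97.8 + 0.8P.
Equating demand and supply, 1173.5 - 0.75P = 97.8 + 0.8P gives 1.55P = 1075.7, so P* = 694.
Plugging P* into demand: Q* = 1173.5 - 0.75(694) = 653.

P* = 694, Q* = 653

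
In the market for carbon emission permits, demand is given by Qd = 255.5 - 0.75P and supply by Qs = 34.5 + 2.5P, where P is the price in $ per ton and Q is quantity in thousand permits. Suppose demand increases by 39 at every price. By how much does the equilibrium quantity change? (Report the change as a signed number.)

ΔQ = 30

The market clears where 255.5 - 0.75P = 34.5 + 2.5P. Rearranging, 3.25P = 221, hence P* = 68.
Plugging P* into demand: Q* = 255.5 - 0.75(68) = 204.5.
After the shift, demand is Qd = 294.5 - 0.75P.
Re-solving, 3.25P = 260 gives P = 80 and Q = 234.5.
ΔQ = 234.5 - 204.5 = 30.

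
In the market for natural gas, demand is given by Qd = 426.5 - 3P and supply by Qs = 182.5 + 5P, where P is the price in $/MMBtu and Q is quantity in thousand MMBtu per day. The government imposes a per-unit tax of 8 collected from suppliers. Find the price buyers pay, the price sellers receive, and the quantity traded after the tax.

P_b = 35.5, P_s = 27.5, Q = 320

The tax drives a wedge P_b - P_s = 8. Substituting P_s = P_b - 8 into supply: Qs = 142.5 + 5P_b.
Set Qd = Qs: 426.5 - 3P_b = 142.5 + 5P_b, so 284 = 8P_b and P_b = 35.5.
Then P_s = 35.5 - 8 = 27.5 and Q = 426.5 - 3(35.5) = 320.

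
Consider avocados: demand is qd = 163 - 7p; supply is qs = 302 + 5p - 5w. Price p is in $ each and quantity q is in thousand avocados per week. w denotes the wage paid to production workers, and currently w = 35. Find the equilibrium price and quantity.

p* = 3, q* = 142

With w = 35, supply is qs = 127 + 5p.
At equilibrium qd = qs, so 163 - 7p = 127 + 5p; collecting terms, 36 = 12p and p* = 3.
Plugging p* into demand: q* = 163 - 7(3) = 142.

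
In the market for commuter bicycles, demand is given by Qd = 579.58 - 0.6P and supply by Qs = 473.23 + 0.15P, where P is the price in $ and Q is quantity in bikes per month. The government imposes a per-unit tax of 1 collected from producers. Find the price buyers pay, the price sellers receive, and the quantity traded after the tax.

P_b = 142, P_s = 141, Q = 494.38

Producers keep P_s = P_b - 1 per unit, so supply in terms of the buyer price is Qs = 473.08 + 0.15P_b.
Market clearing requires 579.58 - 0.6P_b = 473.08 + 0.15P_b; hence 106.5 = 0.75P_b and P_b = 142.
Then P_s = 142 - 1 = 141 and Q = 579.58 - 0.6(142) = 494.38.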